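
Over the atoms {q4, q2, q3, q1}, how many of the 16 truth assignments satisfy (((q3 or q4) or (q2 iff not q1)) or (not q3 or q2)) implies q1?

8

Initial set: {((((q3 or q4) or (q2 iff not q1)) or (not q3 or q2)) implies q1)}.
((((q3 or q4) or (q2 iff not q1)) or (not q3 or q2)) implies q1): β-rule — branch into not (((q3 or q4) or (q2 iff not q1)) or (not q3 or q2))  //  q1.
  branch 1 (add not (((q3 or q4) or (q2 iff not q1)) or (not q3 or q2))):
    not (((q3 or q4) or (q2 iff not q1)) or (not q3 or q2)): α-rule — add not ((q3 or q4) or (q2 iff not q1)), not (not q3 or q2).
    not ((q3 or q4) or (q2 iff not q1)): α-rule — add not (q3 or q4), not (q2 iff not q1).
    not (not q3 or q2): α-rule — add not not q3, not q2.
    not (q3 or q4): α-rule — add not q3, not q4.
    × closes — contains both q3 and not q3.
  branch 2 (add q1):
    ○ open, literals {q1=true}.
1 branch closed, 1 open.
Each open branch fixes some atoms; the unmentioned ones are free. Counting distinct full assignments: branch {q1=true} (q4, q2, q3) contributes 8 new. Total: 8.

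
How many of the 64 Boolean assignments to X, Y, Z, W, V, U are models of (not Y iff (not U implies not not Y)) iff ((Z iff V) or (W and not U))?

24

Initial set: {((not Y iff (not U implies not not Y)) iff ((Z iff V) or (W and not U)))}.
((not Y iff (not U implies not not Y)) iff ((Z iff V) or (W and not U))): β-rule — branch into (not Y iff (not U implies not not Y)), ((Z iff V) or (W and not U))  //  not (not Y iff (not U implies not not Y)), not ((Z iff V) or (W and not U)).
  branch 1 (add (not Y iff (not U implies not not Y)), ((Z iff V) or (W and not U))):
    (not Y iff (not U implies not not Y)): β-rule — branch into not Y, (not U implies not not Y)  //  not not Y, not (not U implies not not Y).
      branch 1.1 (add not Y, (not U implies not not Y)):
        ((Z iff V) or (W and not U)): β-rule — branch into (Z iff V)  //  (W and not U).
          branch 1.1.1 (add (Z iff V)):
            (not U implies not not Y): β-rule — branch into not not U  //  not not Y.
              branch 1.1.1.1 (add not not U):
                (Z iff V): β-rule — branch into Z, V  //  not Z, not V.
                  branch 1.1.1.1.1 (add Z, V):
                    ○ open, literals {U=1, V=1, Y=0, Z=1}.
                  branch 1.1.1.1.2 (add not Z, not V):
                    ○ open, literals {U=1, V=0, Y=0, Z=0}.
              branch 1.1.1.2 (add not not Y):
                not not Y: drop double negation, giving Y.
                × closes — contains both Y and not Y.
          branch 1.1.2 (add (W and not U)):
            (W and not U): α-rule — add W, not U.
            (not U implies not not Y): β-rule — branch into not not U  //  not not Y.
              branch 1.1.2.1 (add not not U):
                × closes — contains both U and not U.
              branch 1.1.2.2 (add not not Y):
                not not Y: drop double negation, giving Y.
                × closes — contains both Y and not Y.
      branch 1.2 (add not not Y, not (not U implies not not Y)):
        not (not U implies not not Y): α-rule — add not U, not not not Y.
        not not not Y: drop double negation, giving not Y.
        × closes — contains both Y and not Y.
  branch 2 (add not (not Y iff (not U implies not not Y)), not ((Z iff V) or (W and not U))):
    not ((Z iff V) or (W and not U)): α-rule — add not (Z iff V), not (W and not U).
    not (not Y iff (not U implies not not Y)): β-rule — branch into not Y, not (not U implies not not Y)  //  not not Y, (not U implies not not Y).
      branch 2.1 (add not Y, not (not U implies not not Y)):
        not (not U implies not not Y): α-rule — add not U, not not not Y.
        not not not Y: drop double negation, giving not Y.
        not (Z iff V): β-rule — branch into Z, not V  //  not Z, V.
          branch 2.1.1 (add Z, not V):
            not (W and not U): β-rule — branch into not W  //  not not U.
              branch 2.1.1.1 (add not W):
                ○ open, literals {U=0, V=0, W=0, Y=0, Z=1}.
              branch 2.1.1.2 (add not not U):
                × closes — contains both U and not U.
          branch 2.1.2 (add not Z, V):
            not (W and not U): β-rule — branch into not W  //  not not U.
              branch 2.1.2.1 (add not W):
                ○ open, literals {U=0, V=1, W=0, Y=0, Z=0}.
              branch 2.1.2.2 (add not not U):
                × closes — contains both U and not U.
      branch 2.2 (add not not Y, (not U implies not not Y)):
        not (Z iff V): β-rule — branch into Z, not V  //  not Z, V.
          branch 2.2.1 (add Z, not V):
            not (W and not U): β-rule — branch into not W  //  not not U.
              branch 2.2.1.1 (add not W):
                (not U implies not not Y): β-rule — branch into not not U  //  not not Y.
                  branch 2.2.1.1.1 (add not not U):
                    ○ open, literals {U=1, V=0, W=0, Y=1, Z=1}.
                  branch 2.2.1.1.2 (add not not Y):
                    not not Y: drop double negation, giving Y.
                    ○ open, literals {V=0, W=0, Y=1, Z=1}.
              branch 2.2.1.2 (add not not U):
                (not U implies not not Y): β-rule — branch into not not U  //  not not Y.
                  branch 2.2.1.2.1 (add not not U):
                    ○ open, literals {U=1, V=0, Y=1, Z=1}.
                  branch 2.2.1.2.2 (add not not Y):
                    not not Y: drop double negation, giving Y.
                    ○ open, literals {U=1, V=0, Y=1, Z=1}.
          branch 2.2.2 (add not Z, V):
            not (W and not U): β-rule — branch into not W  //  not not U.
              branch 2.2.2.1 (add not W):
                (not U implies not not Y): β-rule — branch into not not U  //  not not Y.
                  branch 2.2.2.1.1 (add not not U):
                    ○ open, literals {U=1, V=1, W=0, Y=1, Z=0}.
                  branch 2.2.2.1.2 (add not not Y):
                    not not Y: drop double negation, giving Y.
                    ○ open, literals {V=1, W=0, Y=1, Z=0}.
              branch 2.2.2.2 (add not not U):
                (not U implies not not Y): β-rule — branch into not not U  //  not not Y.
                  branch 2.2.2.2.1 (add not not U):
                    ○ open, literals {U=1, V=1, Y=1, Z=0}.
                  branch 2.2.2.2.2 (add not not Y):
                    not not Y: drop double negation, giving Y.
                    ○ open, literals {U=1, V=1, Y=1, Z=0}.
6 branches closed, 12 open.
Each open branch fixes some atoms; the unmentioned ones are free. Counting distinct full assignments: branch {U=1, V=1, Y=0, Z=1} (X, W) contributes 4 new; branch {U=1, V=0, Y=0, Z=0} (X, W) contributes 4 new; branch {U=0, V=0, W=0, Y=0, Z=1} (X) contributes 2 new; branch {U=0, V=1, W=0, Y=0, Z=0} (X) contributes 2 new; branch {U=1, V=0, W=0, Y=1, Z=1} (X) contributes 2 new; branch {V=0, W=0, Y=1, Z=1} (X, U) contributes 2 new; branch {U=1, V=0, Y=1, Z=1} (X, W) contributes 2 new; branch {U=1, V=0, Y=1, Z=1} (X, W) contributes 0 new; branch {U=1, V=1, W=0, Y=1, Z=0} (X) contributes 2 new; branch {V=1, W=0, Y=1, Z=0} (X, U) contributes 2 new; branch {U=1, V=1, Y=1, Z=0} (X, W) contributes 2 new; branch {U=1, V=1, Y=1, Z=0} (X, W) contributes 0 new. Total: 24.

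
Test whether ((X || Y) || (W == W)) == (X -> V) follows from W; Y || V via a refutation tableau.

No

Initial set: {W; (Y || V); !(((X || Y) || (W == W)) == (X -> V))}.
(Y || V): β-rule — branch into Y  //  V.
  branch 1 (add Y):
    !(((X || Y) || (W == W)) == (X -> V)): β-rule — branch into ((X || Y) || (W == W)), !(X -> V)  //  !((X || Y) || (W == W)), (X -> V).
      branch 1.1 (add ((X || Y) || (W == W)), !(X -> V)):
        !(X -> V): α-rule — add X, !V.
        ((X || Y) || (W == W)): β-rule — branch into (X || Y)  //  (W == W).
          branch 1.1.1 (add (X || Y)):
            (X || Y): β-rule — branch into X  //  Y.
              branch 1.1.1.1 (add X):
                ○ open, literals {V=F, W=T, X=T, Y=T}.
              branch 1.1.1.2 (add Y):
                ○ open, literals {V=F, W=T, X=T, Y=T}.
          branch 1.1.2 (add (W == W)):
            (W == W): β-rule — branch into W, W  //  !W, !W.
              branch 1.1.2.1 (add W, W):
                ○ open, literals {V=F, W=T, X=T, Y=T}.
              branch 1.1.2.2 (add !W, !W):
                × closes — contains both W and !W.
      branch 1.2 (add !((X || Y) || (W == W)), (X -> V)):
        !((X || Y) || (W == W)): α-rule — add !(X || Y), !(W == W).
        !(X || Y): α-rule — add !X, !Y.
        × closes — contains both Y and !Y.
  branch 2 (add V):
    !(((X || Y) || (W == W)) == (X -> V)): β-rule — branch into ((X || Y) || (W == W)), !(X -> V)  //  !((X || Y) || (W == W)), (X -> V).
      branch 2.1 (add ((X || Y) || (W == W)), !(X -> V)):
        !(X -> V): α-rule — add X, !V.
        × closes — contains both V and !V.
      branch 2.2 (add !((X || Y) || (W == W)), (X -> V)):
        !((X || Y) || (W == W)): α-rule — add !(X || Y), !(W == W).
        !(X || Y): α-rule — add !X, !Y.
        (X -> V): β-rule — branch into !X  //  V.
          branch 2.2.1 (add !X):
            !(W == W): β-rule — branch into W, !W  //  !W, W.
              branch 2.2.1.1 (add W, !W):
                × closes — contains both W and !W.
              branch 2.2.1.2 (add !W, W):
                × closes — contains both W and !W.
          branch 2.2.2 (add V):
            !(W == W): β-rule — branch into W, !W  //  !W, W.
              branch 2.2.2.1 (add W, !W):
                × closes — contains both W and !W.
              branch 2.2.2.2 (add !W, W):
                × closes — contains both W and !W.
7 branches closed, 3 open.
An open branch gives a countermodel: V=F, W=T, X=T, Y=T (unmentioned atoms arbitrary); the premises hold there but the conclusion fails.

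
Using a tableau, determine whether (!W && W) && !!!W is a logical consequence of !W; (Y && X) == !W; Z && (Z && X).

Initial set: {!W; ((Y && X) == !W); (Z && (Z && X)); !((!W && W) && !!!W)}.
(Z && (Z && X)): α-rule — add Z, (Z && X).
(Z && X): α-rule — add Z, X.
((Y && X) == !W): β-rule — branch into (Y && X), !W  //  !(Y && X), !!W.
  branch 1 (add (Y && X), !W):
    (Y && X): α-rule — add Y, X.
    !((!W && W) && !!!W): β-rule — branch into !(!W && W)  //  !!!!W.
      branch 1.1 (add !(!W && W)):
        !(!W && W): β-rule — branch into !!W  //  !W.
          branch 1.1.1 (add !!W):
            × closes — contains both W and !W.
          branch 1.1.2 (add !W):
            ○ open, literals {W=false, X=true, Y=true, Z=true}.
      branch 1.2 (add !!!!W):
        !!!!W: drop double negation, giving !!W.
        × closes — contains both W and !W.
  branch 2 (add !(Y && X), !!W):
    × closes — contains both W and !W.
3 branches closed, 1 open.
An open branch gives a countermodel: W=false, X=true, Y=true, Z=true (unmentioned atoms arbitrary); the premises hold there but the conclusion fails.

No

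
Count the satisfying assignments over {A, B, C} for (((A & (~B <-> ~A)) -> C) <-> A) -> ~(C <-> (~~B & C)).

6

Initial set: {T ((((A & (~B <-> ~A)) -> C) <-> A) -> ~(C <-> (~~B & C)))}.
T ((((A & (~B <-> ~A)) -> C) <-> A) -> ~(C <-> (~~B & C))): β-rule — branch into F (((A & (~B <-> ~A)) -> C) <-> A)  //  T ~(C <-> (~~B & C)).
  branch 1 (add F (((A & (~B <-> ~A)) -> C) <-> A)):
    F (((A & (~B <-> ~A)) -> C) <-> A): β-rule — branch into T ((A & (~B <-> ~A)) -> C), F A  //  F ((A & (~B <-> ~A)) -> C), T A.
      branch 1.1 (add T ((A & (~B <-> ~A)) -> C), F A):
        T ((A & (~B <-> ~A)) -> C): β-rule — branch into F (A & (~B <-> ~A))  //  T C.
          branch 1.1.1 (add F (A & (~B <-> ~A))):
            F (A & (~B <-> ~A)): β-rule — branch into F A  //  F (~B <-> ~A).
              branch 1.1.1.1 (add F A):
                ○ open, literals {A=F}.
              branch 1.1.1.2 (add F (~B <-> ~A)):
                F (~B <-> ~A): β-rule — branch into T ~B, F ~A  //  F ~B, T ~A.
                  branch 1.1.1.2.1 (add T ~B, F ~A):
                    × closes — contains both A and ~A.
                  branch 1.1.1.2.2 (add F ~B, T ~A):
                    ○ open, literals {A=F, B=T}.
          branch 1.1.2 (add T C):
            ○ open, literals {A=F, C=T}.
      branch 1.2 (add F ((A & (~B <-> ~A)) -> C), T A):
        F ((A & (~B <-> ~A)) -> C): α-rule — add T (A & (~B <-> ~A)), F C.
        T (A & (~B <-> ~A)): α-rule — add T A, T (~B <-> ~A).
        T (~B <-> ~A): β-rule — branch into T ~B, T ~A  //  F ~B, F ~A.
          branch 1.2.1 (add T ~B, T ~A):
            × closes — contains both A and ~A.
          branch 1.2.2 (add F ~B, F ~A):
            ○ open, literals {A=T, B=T, C=F}.
  branch 2 (add T ~(C <-> (~~B & C))):
    T ~(C <-> (~~B & C)): β-rule — branch into T C, F (~~B & C)  //  F C, T (~~B & C).
      branch 2.1 (add T C, F (~~B & C)):
        F (~~B & C): β-rule — branch into F ~~B  //  F C.
          branch 2.1.1 (add F ~~B):
            F ~~B: drop double negation, giving F B.
            ○ open, literals {B=F, C=T}.
          branch 2.1.2 (add F C):
            × closes — contains both C and ~C.
      branch 2.2 (add F C, T (~~B & C)):
        T (~~B & C): α-rule — add T ~~B, T C.
        × closes — contains both C and ~C.
4 branches closed, 5 open.
Each open branch fixes some atoms; the unmentioned ones are free. Counting distinct full assignments: branch {A=F} (B, C) contributes 4 new; branch {A=F, B=T} (C) contributes 0 new; branch {A=F, C=T} (B) contributes 0 new; branch {A=T, B=T, C=F} (none free) contributes 1 new; branch {B=F, C=T} (A) contributes 1 new. Total: 6.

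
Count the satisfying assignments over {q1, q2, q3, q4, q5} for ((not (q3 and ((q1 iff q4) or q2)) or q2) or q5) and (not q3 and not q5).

8

Initial set: {(((not (q3 and ((q1 iff q4) or q2)) or q2) or q5) and (not q3 and not q5))}.
(((not (q3 and ((q1 iff q4) or q2)) or q2) or q5) and (not q3 and not q5)): α-rule — add ((not (q3 and ((q1 iff q4) or q2)) or q2) or q5), (not q3 and not q5).
(not q3 and not q5): α-rule — add not q3, not q5.
((not (q3 and ((q1 iff q4) or q2)) or q2) or q5): β-rule — branch into (not (q3 and ((q1 iff q4) or q2)) or q2)  //  q5.
  branch 1 (add (not (q3 and ((q1 iff q4) or q2)) or q2)):
    (not (q3 and ((q1 iff q4) or q2)) or q2): β-rule — branch into not (q3 and ((q1 iff q4) or q2))  //  q2.
      branch 1.1 (add not (q3 and ((q1 iff q4) or q2))):
        not (q3 and ((q1 iff q4) or q2)): β-rule — branch into not q3  //  not ((q1 iff q4) or q2).
          branch 1.1.1 (add not q3):
            ○ open, literals {q3=false, q5=false}.
          branch 1.1.2 (add not ((q1 iff q4) or q2)):
            not ((q1 iff q4) or q2): α-rule — add not (q1 iff q4), not q2.
            not (q1 iff q4): β-rule — branch into q1, not q4  //  not q1, q4.
              branch 1.1.2.1 (add q1, not q4):
                ○ open, literals {q1=true, q2=false, q3=false, q4=false, q5=false}.
              branch 1.1.2.2 (add not q1, q4):
                ○ open, literals {q1=false, q2=false, q3=false, q4=true, q5=false}.
      branch 1.2 (add q2):
        ○ open, literals {q2=true, q3=false, q5=false}.
  branch 2 (add q5):
    × closes — contains both q5 and not q5.
1 branch closed, 4 open.
Each open branch fixes some atoms; the unmentioned ones are free. Counting distinct full assignments: branch {q3=false, q5=false} (q1, q2, q4) contributes 8 new; branch {q1=true, q2=false, q3=false, q4=false, q5=false} (none free) contributes 0 new; branch {q1=false, q2=false, q3=false, q4=true, q5=false} (none free) contributes 0 new; branch {q2=true, q3=false, q5=false} (q1, q4) contributes 0 new. Total: 8.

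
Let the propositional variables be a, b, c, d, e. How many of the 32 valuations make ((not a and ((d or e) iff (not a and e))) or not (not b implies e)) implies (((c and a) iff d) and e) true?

Initial set: {T (((not a and ((d or e) iff (not a and e))) or not (not b implies e)) implies (((c and a) iff d) and e))}.
T (((not a and ((d or e) iff (not a and e))) or not (not b implies e)) implies (((c and a) iff d) and e)): β-rule — branch into F ((not a and ((d or e) iff (not a and e))) or not (not b implies e))  //  T (((c and a) iff d) and e).
  branch 1 (add F ((not a and ((d or e) iff (not a and e))) or not (not b implies e))):
    F ((not a and ((d or e) iff (not a and e))) or not (not b implies e)): α-rule — add F (not a and ((d or e) iff (not a and e))), F not (not b implies e).
    F (not a and ((d or e) iff (not a and e))): β-rule — branch into F not a  //  F ((d or e) iff (not a and e)).
      branch 1.1 (add F not a):
        F not (not b implies e): β-rule — branch into F not b  //  T e.
          branch 1.1.1 (add F not b):
            ○ open, literals {a=T, b=T}.
          branch 1.1.2 (add T e):
            ○ open, literals {a=T, e=T}.
      branch 1.2 (add F ((d or e) iff (not a and e))):
        F not (not b implies e): β-rule — branch into F not b  //  T e.
          branch 1.2.1 (add F not b):
            F ((d or e) iff (not a and e)): β-rule — branch into T (d or e), F (not a and e)  //  F (d or e), T (not a and e).
              branch 1.2.1.1 (add T (d or e), F (not a and e)):
                T (d or e): β-rule — branch into T d  //  T e.
                  branch 1.2.1.1.1 (add T d):
                    F (not a and e): β-rule — branch into F not a  //  F e.
                      branch 1.2.1.1.1.1 (add F not a):
                        ○ open, literals {a=T, b=T, d=T}.
                      branch 1.2.1.1.1.2 (add F e):
                        ○ open, literals {b=T, d=T, e=F}.
                  branch 1.2.1.1.2 (add T e):
                    F (not a and e): β-rule — branch into F not a  //  F e.
                      branch 1.2.1.1.2.1 (add F not a):
                        ○ open, literals {a=T, b=T, e=T}.
                      branch 1.2.1.1.2.2 (add F e):
                        × closes — contains both e and not e.
              branch 1.2.1.2 (add F (d or e), T (not a and e)):
                F (d or e): α-rule — add F d, F e.
                T (not a and e): α-rule — add T not a, T e.
                × closes — contains both e and not e.
          branch 1.2.2 (add T e):
            F ((d or e) iff (not a and e)): β-rule — branch into T (d or e), F (not a and e)  //  F (d or e), T (not a and e).
              branch 1.2.2.1 (add T (d or e), F (not a and e)):
                T (d or e): β-rule — branch into T d  //  T e.
                  branch 1.2.2.1.1 (add T d):
                    F (not a and e): β-rule — branch into F not a  //  F e.
                      branch 1.2.2.1.1.1 (add F not a):
                        ○ open, literals {a=T, d=T, e=T}.
                      branch 1.2.2.1.1.2 (add F e):
                        × closes — contains both e and not e.
                  branch 1.2.2.1.2 (add T e):
                    F (not a and e): β-rule — branch into F not a  //  F e.
                      branch 1.2.2.1.2.1 (add F not a):
                        ○ open, literals {a=T, e=T}.
                      branch 1.2.2.1.2.2 (add F e):
                        × closes — contains both e and not e.
              branch 1.2.2.2 (add F (d or e), T (not a and e)):
                F (d or e): α-rule — add F d, F e.
                × closes — contains both e and not e.
  branch 2 (add T (((c and a) iff d) and e)):
    T (((c and a) iff d) and e): α-rule — add T ((c and a) iff d), T e.
    T ((c and a) iff d): β-rule — branch into T (c and a), T d  //  F (c and a), F d.
      branch 2.1 (add T (c and a), T d):
        T (c and a): α-rule — add T c, T a.
        ○ open, literals {a=T, c=T, d=T, e=T}.
      branch 2.2 (add F (c and a), F d):
        F (c and a): β-rule — branch into F c  //  F a.
          branch 2.2.1 (add F c):
            ○ open, literals {c=F, d=F, e=T}.
          branch 2.2.2 (add F a):
            ○ open, literals {a=F, d=F, e=T}.
5 branches closed, 10 open.
Each open branch fixes some atoms; the unmentioned ones are free. Counting distinct full assignments: branch {a=T, b=T} (c, d, e) contributes 8 new; branch {a=T, e=T} (b, c, d) contributes 4 new; branch {a=T, b=T, d=T} (c, e) contributes 0 new; branch {b=T, d=T, e=F} (a, c) contributes 2 new; branch {a=T, b=T, e=T} (c, d) contributes 0 new; branch {a=T, d=T, e=T} (b, c) contributes 0 new; branch {a=T, e=T} (b, c, d) contributes 0 new; branch {a=T, c=T, d=T, e=T} (b) contributes 0 new; branch {c=F, d=F, e=T} (a, b) contributes 2 new; branch {a=F, d=F, e=T} (b, c) contributes 2 new. Total: 18.

18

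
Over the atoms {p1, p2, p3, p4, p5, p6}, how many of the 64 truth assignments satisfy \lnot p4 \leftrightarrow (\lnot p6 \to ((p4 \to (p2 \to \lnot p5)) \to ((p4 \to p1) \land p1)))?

Initial set: {(\lnot p4 \leftrightarrow (\lnot p6 \to ((p4 \to (p2 \to \lnot p5)) \to ((p4 \to p1) \land p1))))}.
(\lnot p4 \leftrightarrow (\lnot p6 \to ((p4 \to (p2 \to \lnot p5)) \to ((p4 \to p1) \land p1)))): β-rule — branch into \lnot p4, (\lnot p6 \to ((p4 \to (p2 \to \lnot p5)) \to ((p4 \to p1) \land p1)))  //  \lnot \lnot p4, \lnot (\lnot p6 \to ((p4 \to (p2 \to \lnot p5)) \to ((p4 \to p1) \land p1))).
  branch 1 (add \lnot p4, (\lnot p6 \to ((p4 \to (p2 \to \lnot p5)) \to ((p4 \to p1) \land p1)))):
    (\lnot p6 \to ((p4 \to (p2 \to \lnot p5)) \to ((p4 \to p1) \land p1))): β-rule — branch into \lnot \lnot p6  //  ((p4 \to (p2 \to \lnot p5)) \to ((p4 \to p1) \land p1)).
      branch 1.1 (add \lnot \lnot p6):
        ○ open, literals {p4=F, p6=T}.
      branch 1.2 (add ((p4 \to (p2 \to \lnot p5)) \to ((p4 \to p1) \land p1))):
        ((p4 \to (p2 \to \lnot p5)) \to ((p4 \to p1) \land p1)): β-rule — branch into \lnot (p4 \to (p2 \to \lnot p5))  //  ((p4 \to p1) \land p1).
          branch 1.2.1 (add \lnot (p4 \to (p2 \to \lnot p5))):
            \lnot (p4 \to (p2 \to \lnot p5)): α-rule — add p4, \lnot (p2 \to \lnot p5).
            × closes — contains both p4 and \lnot p4.
          branch 1.2.2 (add ((p4 \to p1) \land p1)):
            ((p4 \to p1) \land p1): α-rule — add (p4 \to p1), p1.
            (p4 \to p1): β-rule — branch into \lnot p4  //  p1.
              branch 1.2.2.1 (add \lnot p4):
                ○ open, literals {p1=T, p4=F}.
              branch 1.2.2.2 (add p1):
                ○ open, literals {p1=T, p4=F}.
  branch 2 (add \lnot \lnot p4, \lnot (\lnot p6 \to ((p4 \to (p2 \to \lnot p5)) \to ((p4 \to p1) \land p1)))):
    \lnot (\lnot p6 \to ((p4 \to (p2 \to \lnot p5)) \to ((p4 \to p1) \land p1))): α-rule — add \lnot p6, \lnot ((p4 \to (p2 \to \lnot p5)) \to ((p4 \to p1) \land p1)).
    \lnot ((p4 \to (p2 \to \lnot p5)) \to ((p4 \to p1) \land p1)): α-rule — add (p4 \to (p2 \to \lnot p5)), \lnot ((p4 \to p1) \land p1).
    (p4 \to (p2 \to \lnot p5)): β-rule — branch into \lnot p4  //  (p2 \to \lnot p5).
      branch 2.1 (add \lnot p4):
        × closes — contains both p4 and \lnot p4.
      branch 2.2 (add (p2 \to \lnot p5)):
        \lnot ((p4 \to p1) \land p1): β-rule — branch into \lnot (p4 \to p1)  //  \lnot p1.
          branch 2.2.1 (add \lnot (p4 \to p1)):
            \lnot (p4 \to p1): α-rule — add p4, \lnot p1.
            (p2 \to \lnot p5): β-rule — branch into \lnot p2  //  \lnot p5.
              branch 2.2.1.1 (add \lnot p2):
                ○ open, literals {p1=F, p2=F, p4=T, p6=F}.
              branch 2.2.1.2 (add \lnot p5):
                ○ open, literals {p1=F, p4=T, p5=F, p6=F}.
          branch 2.2.2 (add \lnot p1):
            (p2 \to \lnot p5): β-rule — branch into \lnot p2  //  \lnot p5.
              branch 2.2.2.1 (add \lnot p2):
                ○ open, literals {p1=F, p2=F, p4=T, p6=F}.
              branch 2.2.2.2 (add \lnot p5):
                ○ open, literals {p1=F, p4=T, p5=F, p6=F}.
2 branches closed, 7 open.
Each open branch fixes some atoms; the unmentioned ones are free. Counting distinct full assignments: branch {p4=F, p6=T} (p1, p2, p3, p5) contributes 16 new; branch {p1=T, p4=F} (p2, p3, p5, p6) contributes 8 new; branch {p1=T, p4=F} (p2, p3, p5, p6) contributes 0 new; branch {p1=F, p2=F, p4=T, p6=F} (p3, p5) contributes 4 new; branch {p1=F, p4=T, p5=F, p6=F} (p2, p3) contributes 2 new; branch {p1=F, p2=F, p4=T, p6=F} (p3, p5) contributes 0 new; branch {p1=F, p4=T, p5=F, p6=F} (p2, p3) contributes 0 new. Total: 30.

30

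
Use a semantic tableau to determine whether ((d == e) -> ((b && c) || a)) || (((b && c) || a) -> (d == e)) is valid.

Assume the negation and expand:
Initial set: {F (((d == e) -> ((b && c) || a)) || (((b && c) || a) -> (d == e)))}.
F (((d == e) -> ((b && c) || a)) || (((b && c) || a) -> (d == e))): α-rule — add F ((d == e) -> ((b && c) || a)), F (((b && c) || a) -> (d == e)).
F ((d == e) -> ((b && c) || a)): α-rule — add T (d == e), F ((b && c) || a).
F (((b && c) || a) -> (d == e)): α-rule — add T ((b && c) || a), F (d == e).
F ((b && c) || a): α-rule — add F (b && c), F a.
T (d == e): β-rule — branch into T d, T e  //  F d, F e.
  branch 1 (add T d, T e):
    T ((b && c) || a): β-rule — branch into T (b && c)  //  T a.
      branch 1.1 (add T (b && c)):
        T (b && c): α-rule — add T b, T c.
        F (d == e): β-rule — branch into T d, F e  //  F d, T e.
          branch 1.1.1 (add T d, F e):
            × closes — contains both e and !e.
          branch 1.1.2 (add F d, T e):
            × closes — contains both d and !d.
      branch 1.2 (add T a):
        × closes — contains both a and !a.
  branch 2 (add F d, F e):
    T ((b && c) || a): β-rule — branch into T (b && c)  //  T a.
      branch 2.1 (add T (b && c)):
        T (b && c): α-rule — add T b, T c.
        F (d == e): β-rule — branch into T d, F e  //  F d, T e.
          branch 2.1.1 (add T d, F e):
            × closes — contains both d and !d.
          branch 2.1.2 (add F d, T e):
            × closes — contains both e and !e.
      branch 2.2 (add T a):
        × closes — contains both a and !a.
All 6 branches close.
Every branch closed, so the negation is unsatisfiable and the formula is valid.

Valid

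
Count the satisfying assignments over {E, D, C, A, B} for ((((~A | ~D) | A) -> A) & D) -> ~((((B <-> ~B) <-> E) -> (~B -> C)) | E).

Initial set: {(((((~A | ~D) | A) -> A) & D) -> ~((((B <-> ~B) <-> E) -> (~B -> C)) | E))}.
(((((~A | ~D) | A) -> A) & D) -> ~((((B <-> ~B) <-> E) -> (~B -> C)) | E)): β-rule — branch into ~((((~A | ~D) | A) -> A) & D)  //  ~((((B <-> ~B) <-> E) -> (~B -> C)) | E).
  branch 1 (add ~((((~A | ~D) | A) -> A) & D)):
    ~((((~A | ~D) | A) -> A) & D): β-rule — branch into ~(((~A | ~D) | A) -> A)  //  ~D.
      branch 1.1 (add ~(((~A | ~D) | A) -> A)):
        ~(((~A | ~D) | A) -> A): α-rule — add ((~A | ~D) | A), ~A.
        ((~A | ~D) | A): β-rule — branch into (~A | ~D)  //  A.
          branch 1.1.1 (add (~A | ~D)):
            (~A | ~D): β-rule — branch into ~A  //  ~D.
              branch 1.1.1.1 (add ~A):
                ○ open, literals {A=F}.
              branch 1.1.1.2 (add ~D):
                ○ open, literals {A=F, D=F}.
          branch 1.1.2 (add A):
            × closes — contains both A and ~A.
      branch 1.2 (add ~D):
        ○ open, literals {D=F}.
  branch 2 (add ~((((B <-> ~B) <-> E) -> (~B -> C)) | E)):
    ~((((B <-> ~B) <-> E) -> (~B -> C)) | E): α-rule — add ~(((B <-> ~B) <-> E) -> (~B -> C)), ~E.
    ~(((B <-> ~B) <-> E) -> (~B -> C)): α-rule — add ((B <-> ~B) <-> E), ~(~B -> C).
    ~(~B -> C): α-rule — add ~B, ~C.
    ((B <-> ~B) <-> E): β-rule — branch into (B <-> ~B), E  //  ~(B <-> ~B), ~E.
      branch 2.1 (add (B <-> ~B), E):
        × closes — contains both E and ~E.
      branch 2.2 (add ~(B <-> ~B), ~E):
        ~(B <-> ~B): β-rule — branch into B, ~~B  //  ~B, ~B.
          branch 2.2.1 (add B, ~~B):
            × closes — contains both B and ~B.
          branch 2.2.2 (add ~B, ~B):
            ○ open, literals {B=F, C=F, E=F}.
3 branches closed, 4 open.
Each open branch fixes some atoms; the unmentioned ones are free. Counting distinct full assignments: branch {A=F} (E, D, C, B) contributes 16 new; branch {A=F, D=F} (E, C, B) contributes 0 new; branch {D=F} (E, C, A, B) contributes 8 new; branch {B=F, C=F, E=F} (D, A) contributes 1 new. Total: 25.

25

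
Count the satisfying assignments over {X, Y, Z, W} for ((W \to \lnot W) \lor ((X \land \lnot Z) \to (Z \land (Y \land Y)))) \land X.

6

Initial set: {(((W \to \lnot W) \lor ((X \land \lnot Z) \to (Z \land (Y \land Y)))) \land X)}.
(((W \to \lnot W) \lor ((X \land \lnot Z) \to (Z \land (Y \land Y)))) \land X): α-rule — add ((W \to \lnot W) \lor ((X \land \lnot Z) \to (Z \land (Y \land Y)))), X.
((W \to \lnot W) \lor ((X \land \lnot Z) \to (Z \land (Y \land Y)))): β-rule — branch into (W \to \lnot W)  //  ((X \land \lnot Z) \to (Z \land (Y \land Y))).
  branch 1 (add (W \to \lnot W)):
    (W \to \lnot W): β-rule — branch into \lnot W  //  \lnot W.
      branch 1.1 (add \lnot W):
        ○ open, literals {W=0, X=1}.
      branch 1.2 (add \lnot W):
        ○ open, literals {W=0, X=1}.
  branch 2 (add ((X \land \lnot Z) \to (Z \land (Y \land Y)))):
    ((X \land \lnot Z) \to (Z \land (Y \land Y))): β-rule — branch into \lnot (X \land \lnot Z)  //  (Z \land (Y \land Y)).
      branch 2.1 (add \lnot (X \land \lnot Z)):
        \lnot (X \land \lnot Z): β-rule — branch into \lnot X  //  \lnot \lnot Z.
          branch 2.1.1 (add \lnot X):
            × closes — contains both X and \lnot X.
          branch 2.1.2 (add \lnot \lnot Z):
            ○ open, literals {X=1, Z=1}.
      branch 2.2 (add (Z \land (Y \land Y))):
        (Z \land (Y \land Y)): α-rule — add Z, (Y \land Y).
        (Y \land Y): α-rule — add Y, Y.
        ○ open, literals {X=1, Y=1, Z=1}.
1 branch closed, 4 open.
Each open branch fixes some atoms; the unmentioned ones are free. Counting distinct full assignments: branch {W=0, X=1} (Y, Z) contributes 4 new; branch {W=0, X=1} (Y, Z) contributes 0 new; branch {X=1, Z=1} (Y, W) contributes 2 new; branch {X=1, Y=1, Z=1} (W) contributes 0 new. Total: 6.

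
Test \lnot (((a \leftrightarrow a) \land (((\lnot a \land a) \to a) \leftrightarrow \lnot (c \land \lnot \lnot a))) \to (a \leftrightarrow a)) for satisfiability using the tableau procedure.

Unsatisfiable

Initial set: {\lnot (((a \leftrightarrow a) \land (((\lnot a \land a) \to a) \leftrightarrow \lnot (c \land \lnot \lnot a))) \to (a \leftrightarrow a))}.
\lnot (((a \leftrightarrow a) \land (((\lnot a \land a) \to a) \leftrightarrow \lnot (c \land \lnot \lnot a))) \to (a \leftrightarrow a)): α-rule — add ((a \leftrightarrow a) \land (((\lnot a \land a) \to a) \leftrightarrow \lnot (c \land \lnot \lnot a))), \lnot (a \leftrightarrow a).
((a \leftrightarrow a) \land (((\lnot a \land a) \to a) \leftrightarrow \lnot (c \land \lnot \lnot a))): α-rule — add (a \leftrightarrow a), (((\lnot a \land a) \to a) \leftrightarrow \lnot (c \land \lnot \lnot a)).
\lnot (a \leftrightarrow a): β-rule — branch into a, \lnot a  //  \lnot a, a.
  branch 1 (add a, \lnot a):
    × closes — contains both a and \lnot a.
  branch 2 (add \lnot a, a):
    × closes — contains both a and \lnot a.
All 2 branches close.
Every branch closed; the formula is unsatisfiable.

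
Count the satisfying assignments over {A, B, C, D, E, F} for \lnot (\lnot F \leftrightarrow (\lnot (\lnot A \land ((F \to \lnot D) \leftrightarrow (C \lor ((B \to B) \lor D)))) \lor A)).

40

Initial set: {\lnot (\lnot F \leftrightarrow (\lnot (\lnot A \land ((F \to \lnot D) \leftrightarrow (C \lor ((B \to B) \lor D)))) \lor A))}.
\lnot (\lnot F \leftrightarrow (\lnot (\lnot A \land ((F \to \lnot D) \leftrightarrow (C \lor ((B \to B) \lor D)))) \lor A)): β-rule — branch into \lnot F, \lnot (\lnot (\lnot A \land ((F \to \lnot D) \leftrightarrow (C \lor ((B \to B) \lor D)))) \lor A)  //  \lnot \lnot F, (\lnot (\lnot A \land ((F \to \lnot D) \leftrightarrow (C \lor ((B \to B) \lor D)))) \lor A).
  branch 1 (add \lnot F, \lnot (\lnot (\lnot A \land ((F \to \lnot D) \leftrightarrow (C \lor ((B \to B) \lor D)))) \lor A)):
    \lnot (\lnot (\lnot A \land ((F \to \lnot D) \leftrightarrow (C \lor ((B \to B) \lor D)))) \lor A): α-rule — add \lnot \lnot (\lnot A \land ((F \to \lnot D) \leftrightarrow (C \lor ((B \to B) \lor D)))), \lnot A.
    \lnot \lnot (\lnot A \land ((F \to \lnot D) \leftrightarrow (C \lor ((B \to B) \lor D)))): α-rule — add \lnot A, ((F \to \lnot D) \leftrightarrow (C \lor ((B \to B) \lor D))).
    ((F \to \lnot D) \leftrightarrow (C \lor ((B \to B) \lor D))): β-rule — branch into (F \to \lnot D), (C \lor ((B \to B) \lor D))  //  \lnot (F \to \lnot D), \lnot (C \lor ((B \to B) \lor D)).
      branch 1.1 (add (F \to \lnot D), (C \lor ((B \to B) \lor D))):
        (F \to \lnot D): β-rule — branch into \lnot F  //  \lnot D.
          branch 1.1.1 (add \lnot F):
            (C \lor ((B \to B) \lor D)): β-rule — branch into C  //  ((B \to B) \lor D).
              branch 1.1.1.1 (add C):
                ○ open, literals {A=false, C=true, F=false}.
              branch 1.1.1.2 (add ((B \to B) \lor D)):
                ((B \to B) \lor D): β-rule — branch into (B \to B)  //  D.
                  branch 1.1.1.2.1 (add (B \to B)):
                    (B \to B): β-rule — branch into \lnot B  //  B.
                      branch 1.1.1.2.1.1 (add \lnot B):
                        ○ open, literals {A=false, B=false, F=false}.
                      branch 1.1.1.2.1.2 (add B):
                        ○ open, literals {A=false, B=true, F=false}.
                  branch 1.1.1.2.2 (add D):
                    ○ open, literals {A=false, D=true, F=false}.
          branch 1.1.2 (add \lnot D):
            (C \lor ((B \to B) \lor D)): β-rule — branch into C  //  ((B \to B) \lor D).
              branch 1.1.2.1 (add C):
                ○ open, literals {A=false, C=true, D=false, F=false}.
              branch 1.1.2.2 (add ((B \to B) \lor D)):
                ((B \to B) \lor D): β-rule — branch into (B \to B)  //  D.
                  branch 1.1.2.2.1 (add (B \to B)):
                    (B \to B): β-rule — branch into \lnot B  //  B.
                      branch 1.1.2.2.1.1 (add \lnot B):
                        ○ open, literals {A=false, B=false, D=false, F=false}.
                      branch 1.1.2.2.1.2 (add B):
                        ○ open, literals {A=false, B=true, D=false, F=false}.
                  branch 1.1.2.2.2 (add D):
                    × closes — contains both D and \lnot D.
      branch 1.2 (add \lnot (F \to \lnot D), \lnot (C \lor ((B \to B) \lor D))):
        \lnot (F \to \lnot D): α-rule — add F, \lnot \lnot D.
        × closes — contains both F and \lnot F.
  branch 2 (add \lnot \lnot F, (\lnot (\lnot A \land ((F \to \lnot D) \leftrightarrow (C \lor ((B \to B) \lor D)))) \lor A)):
    (\lnot (\lnot A \land ((F \to \lnot D) \leftrightarrow (C \lor ((B \to B) \lor D)))) \lor A): β-rule — branch into \lnot (\lnot A \land ((F \to \lnot D) \leftrightarrow (C \lor ((B \to B) \lor D))))  //  A.
      branch 2.1 (add \lnot (\lnot A \land ((F \to \lnot D) \leftrightarrow (C \lor ((B \to B) \lor D))))):
        \lnot (\lnot A \land ((F \to \lnot D) \leftrightarrow (C \lor ((B \to B) \lor D)))): β-rule — branch into \lnot \lnot A  //  \lnot ((F \to \lnot D) \leftrightarrow (C \lor ((B \to B) \lor D))).
          branch 2.1.1 (add \lnot \lnot A):
            ○ open, literals {A=true, F=true}.
          branch 2.1.2 (add \lnot ((F \to \lnot D) \leftrightarrow (C \lor ((B \to B) \lor D)))):
            \lnot ((F \to \lnot D) \leftrightarrow (C \lor ((B \to B) \lor D))): β-rule — branch into (F \to \lnot D), \lnot (C \lor ((B \to B) \lor D))  //  \lnot (F \to \lnot D), (C \lor ((B \to B) \lor D)).
              branch 2.1.2.1 (add (F \to \lnot D), \lnot (C \lor ((B \to B) \lor D))):
                \lnot (C \lor ((B \to B) \lor D)): α-rule — add \lnot C, \lnot ((B \to B) \lor D).
                \lnot ((B \to B) \lor D): α-rule — add \lnot (B \to B), \lnot D.
                \lnot (B \to B): α-rule — add B, \lnot B.
                × closes — contains both B and \lnot B.
              branch 2.1.2.2 (add \lnot (F \to \lnot D), (C \lor ((B \to B) \lor D))):
                \lnot (F \to \lnot D): α-rule — add F, \lnot \lnot D.
                (C \lor ((B \to B) \lor D)): β-rule — branch into C  //  ((B \to B) \lor D).
                  branch 2.1.2.2.1 (add C):
                    ○ open, literals {C=true, D=true, F=true}.
                  branch 2.1.2.2.2 (add ((B \to B) \lor D)):
                    ((B \to B) \lor D): β-rule — branch into (B \to B)  //  D.
                      branch 2.1.2.2.2.1 (add (B \to B)):
                        (B \to B): β-rule — branch into \lnot B  //  B.
                          branch 2.1.2.2.2.1.1 (add \lnot B):
                            ○ open, literals {B=false, D=true, F=true}.
                          branch 2.1.2.2.2.1.2 (add B):
                            ○ open, literals {B=true, D=true, F=true}.
                      branch 2.1.2.2.2.2 (add D):
                        ○ open, literals {D=true, F=true}.
      branch 2.2 (add A):
        ○ open, literals {A=true, F=true}.
3 branches closed, 13 open.
Each open branch fixes some atoms; the unmentioned ones are free. Counting distinct full assignments: branch {A=false, C=true, F=false} (B, D, E) contributes 8 new; branch {A=false, B=false, F=false} (C, D, E) contributes 4 new; branch {A=false, B=true, F=false} (C, D, E) contributes 4 new; branch {A=false, D=true, F=false} (B, C, E) contributes 0 new; branch {A=false, C=true, D=false, F=false} (B, E) contributes 0 new; branch {A=false, B=false, D=false, F=false} (C, E) contributes 0 new; branch {A=false, B=true, D=false, F=false} (C, E) contributes 0 new; branch {A=true, F=true} (B, C, D, E) contributes 16 new; branch {C=true, D=true, F=true} (A, B, E) contributes 4 new; branch {B=false, D=true, F=true} (A, C, E) contributes 2 new; branch {B=true, D=true, F=true} (A, C, E) contributes 2 new; branch {D=true, F=true} (A, B, C, E) contributes 0 new; branch {A=true, F=true} (B, C, D, E) contributes 0 new. Total: 40.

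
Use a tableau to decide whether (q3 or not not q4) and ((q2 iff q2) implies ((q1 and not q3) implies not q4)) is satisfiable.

Initial set: {((q3 or not not q4) and ((q2 iff q2) implies ((q1 and not q3) implies not q4)))}.
((q3 or not not q4) and ((q2 iff q2) implies ((q1 and not q3) implies not q4))): α-rule — add (q3 or not not q4), ((q2 iff q2) implies ((q1 and not q3) implies not q4)).
(q3 or not not q4): β-rule — branch into q3  //  not not q4.
  branch 1 (add q3):
    ((q2 iff q2) implies ((q1 and not q3) implies not q4)): β-rule — branch into not (q2 iff q2)  //  ((q1 and not q3) implies not q4).
      branch 1.1 (add not (q2 iff q2)):
        not (q2 iff q2): β-rule — branch into q2, not q2  //  not q2, q2.
          branch 1.1.1 (add q2, not q2):
            × closes — contains both q2 and not q2.
          branch 1.1.2 (add not q2, q2):
            × closes — contains both q2 and not q2.
      branch 1.2 (add ((q1 and not q3) implies not q4)):
        ((q1 and not q3) implies not q4): β-rule — branch into not (q1 and not q3)  //  not q4.
          branch 1.2.1 (add not (q1 and not q3)):
            not (q1 and not q3): β-rule — branch into not q1  //  not not q3.
              branch 1.2.1.1 (add not q1):
                ○ open, literals {q1=0, q3=1}.
              branch 1.2.1.2 (add not not q3):
                ○ open, literals {q3=1}.
          branch 1.2.2 (add not q4):
            ○ open, literals {q3=1, q4=0}.
  branch 2 (add not not q4):
    not not q4: drop double negation, giving q4.
    ((q2 iff q2) implies ((q1 and not q3) implies not q4)): β-rule — branch into not (q2 iff q2)  //  ((q1 and not q3) implies not q4).
      branch 2.1 (add not (q2 iff q2)):
        not (q2 iff q2): β-rule — branch into q2, not q2  //  not q2, q2.
          branch 2.1.1 (add q2, not q2):
            × closes — contains both q2 and not q2.
          branch 2.1.2 (add not q2, q2):
            × closes — contains both q2 and not q2.
      branch 2.2 (add ((q1 and not q3) implies not q4)):
        ((q1 and not q3) implies not q4): β-rule — branch into not (q1 and not q3)  //  not q4.
          branch 2.2.1 (add not (q1 and not q3)):
            not (q1 and not q3): β-rule — branch into not q1  //  not not q3.
              branch 2.2.1.1 (add not q1):
                ○ open, literals {q1=0, q4=1}.
              branch 2.2.1.2 (add not not q3):
                ○ open, literals {q3=1, q4=1}.
          branch 2.2.2 (add not q4):
            × closes — contains both q4 and not q4.
5 branches closed, 5 open.
An open branch gives a satisfying assignment: q1=0, q3=1.

Satisfiable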